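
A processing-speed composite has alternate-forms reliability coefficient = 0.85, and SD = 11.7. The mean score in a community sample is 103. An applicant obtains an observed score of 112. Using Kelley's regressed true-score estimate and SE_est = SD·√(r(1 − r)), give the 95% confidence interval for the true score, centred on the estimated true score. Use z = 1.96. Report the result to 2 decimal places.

T̂ = r·X + (1 − r)·M = 0.8500×112 + 0.1500×103 = 95.2000 + 15.4500 ≃ 110.6500
SE_est = 11.7000·√[r(1 − r)] ≃ 4.1777
CI = 110.6500 ± 1.96 × 4.1777 → [102.4616, 118.8384]

[102.46, 118.84]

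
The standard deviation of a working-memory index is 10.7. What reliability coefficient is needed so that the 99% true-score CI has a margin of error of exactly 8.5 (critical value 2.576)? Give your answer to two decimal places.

0.90

SEM needed = half-width / z = 8.5/2.576 ≈ 3.29969
r = 1 − (SEM / SD)² = 1 − (3.29969 / 10.7)² ≈ 1 − 0.09510 ≈ 0.90490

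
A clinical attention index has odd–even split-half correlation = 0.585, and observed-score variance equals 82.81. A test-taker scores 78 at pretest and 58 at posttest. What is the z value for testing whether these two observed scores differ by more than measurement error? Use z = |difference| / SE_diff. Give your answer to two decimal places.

3.04

SD = √82.81 = 9.100
Spearman-Brown: r = 2(0.585) / (1 + 0.585) = 1.170 / 1.585 ≃ 0.738
SEM = 9.100 * √(1 − 0.738) = 9.100 * √0.262 ≃ 9.100 * 0.512 ≃ 4.656
Standard error of the difference = 4.656·√2 ≃ 6.585
z = 20 / 6.585 ≃ 3.037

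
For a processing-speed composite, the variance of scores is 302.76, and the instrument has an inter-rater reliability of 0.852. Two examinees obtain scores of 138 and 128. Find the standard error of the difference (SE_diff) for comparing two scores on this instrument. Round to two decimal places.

9.47

SD = √302.76 = 17.400
The standard error of measurement is 17.400*√(1 − 0.852) ≃ 17.400*0.385 ≃ 6.694.
Standard error of the difference = 6.694·√2 ≃ 9.467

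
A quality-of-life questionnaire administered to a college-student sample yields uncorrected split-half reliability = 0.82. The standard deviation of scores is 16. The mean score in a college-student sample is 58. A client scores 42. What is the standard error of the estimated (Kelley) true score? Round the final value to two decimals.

Spearman-Brown: r = 2(0.82) / (1 + 0.82) = 1.640 / 1.820 ≈ 0.901
SE_est = SD × √(r(1 − r)) = 16.000 × √0.089 ≈ 16.000 × 0.299 ≈ 4.776

4.78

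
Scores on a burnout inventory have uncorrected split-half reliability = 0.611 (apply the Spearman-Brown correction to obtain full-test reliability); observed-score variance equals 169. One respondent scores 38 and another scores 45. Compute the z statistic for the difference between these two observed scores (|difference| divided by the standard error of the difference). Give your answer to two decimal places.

0.77

σ = 169^(1/2) = 13.0000
Full-length reliability (Spearman-Brown) = 2(0.611)/(1+0.611) ≈ 0.7585
SEM = 13.0000×√(1 − 0.7585) ≈ 6.3881
SE_diff = SEM × √2 ≈ 6.3881 × 1.4142 ≈ 9.0341
z = |38 − 45| / 9.0341 = 7 / 9.0341 ≈ 0.7748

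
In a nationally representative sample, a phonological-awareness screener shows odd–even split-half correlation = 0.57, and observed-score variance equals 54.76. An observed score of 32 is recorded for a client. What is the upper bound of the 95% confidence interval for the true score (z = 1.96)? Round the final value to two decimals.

39.59

σ = 54.76^(1/2) = 7.400
Spearman-Brown: r = 2(0.57) / (1 + 0.57) = 1.140 / 1.570 ≈ 0.726
The standard error of measurement is 7.400×√(1 − 0.726) ≈ 7.400×0.523 ≈ 3.873.
Margin = 1.96 × 3.873 ≈ 7.591
Upper bound: 32 + 7.591 = 39.591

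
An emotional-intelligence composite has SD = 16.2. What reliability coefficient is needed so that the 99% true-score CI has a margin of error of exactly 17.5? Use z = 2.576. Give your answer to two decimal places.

Required SEM = 17.5 / 2.576 ≈ 6.79348
r = 1 − (SEM / SD)² = 1 − (6.79348 / 16.2)² ≈ 1 − 0.17585 ≈ 0.82415

0.82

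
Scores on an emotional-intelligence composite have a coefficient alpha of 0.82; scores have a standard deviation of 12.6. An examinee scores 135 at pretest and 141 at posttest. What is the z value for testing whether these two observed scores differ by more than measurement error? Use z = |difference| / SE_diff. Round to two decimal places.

0.79

SEM = 12.600×√(1 − 0.820) ≈ 5.346
SE_diff = √2 × SEM ≈ 7.560
z = |135 − 141| / 7.560 = 6 / 7.560 ≈ 0.794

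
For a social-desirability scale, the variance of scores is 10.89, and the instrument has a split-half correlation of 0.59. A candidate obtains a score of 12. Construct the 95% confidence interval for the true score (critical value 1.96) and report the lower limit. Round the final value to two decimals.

SD = √10.89 ≈ 3.3000
Full-length reliability (Spearman-Brown) = 2(0.59)/(1+0.59) ≈ 0.7421
SEM = 3.3000 · √(1 − 0.7421) = 3.3000 · √0.2579 ≈ 3.3000 · 0.5078 ≈ 1.6757
1.96 · SEM ≈ 3.2845
Lower limit = 12 − 3.2845 ≈ 8.7155

8.72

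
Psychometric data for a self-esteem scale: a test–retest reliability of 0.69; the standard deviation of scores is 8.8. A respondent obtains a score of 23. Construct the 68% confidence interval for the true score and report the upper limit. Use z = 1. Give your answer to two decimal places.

The standard error of measurement is 8.80000*√(1 − 0.69000) ≈ 8.80000*0.55678 ≈ 4.89963.
Margin = 1 * 4.89963 ≈ 4.89963
Upper bound: 23 + 4.89963 = 27.89963

27.90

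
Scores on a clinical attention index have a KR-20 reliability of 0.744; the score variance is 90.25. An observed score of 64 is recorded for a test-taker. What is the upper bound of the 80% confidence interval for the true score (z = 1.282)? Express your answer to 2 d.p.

70.16

SD = √90.25 ≈ 9.5000
SEM = 9.5000 * √(1 − 0.7440) = 9.5000 * √0.2560 ≈ 9.5000 * 0.5060 ≈ 4.8067
Margin = 1.282 * 4.8067 ≈ 6.1621
Upper bound: 64 + 6.1621 = 70.1621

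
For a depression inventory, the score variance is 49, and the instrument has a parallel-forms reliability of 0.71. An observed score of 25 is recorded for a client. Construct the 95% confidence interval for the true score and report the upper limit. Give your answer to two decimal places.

32.39

SD = √49 ≃ 7.00000
SEM = 7.00000 · √(1 − 0.71000) = 7.00000 · √0.29000 ≃ 7.00000 · 0.53852 ≃ 3.76962
Half-width = 1.96·3.76962 ≃ 7.38845
Upper limit = 25 + 7.38845 ≃ 32.38845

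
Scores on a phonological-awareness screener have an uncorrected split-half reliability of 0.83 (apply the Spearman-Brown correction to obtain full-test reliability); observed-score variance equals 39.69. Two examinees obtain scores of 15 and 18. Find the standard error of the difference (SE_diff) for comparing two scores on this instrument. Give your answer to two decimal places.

2.72

σ = 39.69^(1/2) = 6.300
r_full = 2·0.83 / (1 + 0.83) ≈ 0.907
SEM = 6.300*√(1 − 0.907) ≈ 1.920
SE_diff = √2 * SEM ≈ 2.716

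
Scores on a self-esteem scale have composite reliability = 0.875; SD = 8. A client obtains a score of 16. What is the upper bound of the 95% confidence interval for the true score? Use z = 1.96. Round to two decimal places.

The standard error of measurement is 8.0000·√(1 − 0.8750) ≃ 8.0000·0.3536 ≃ 2.8284.
Half-width = 1.96·2.8284 ≃ 5.5437
Upper bound: 16 + 5.5437 = 21.5437

21.54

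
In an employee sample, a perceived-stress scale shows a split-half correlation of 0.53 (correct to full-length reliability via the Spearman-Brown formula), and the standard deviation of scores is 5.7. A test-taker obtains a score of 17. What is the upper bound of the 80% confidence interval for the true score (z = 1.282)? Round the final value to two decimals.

Spearman-Brown: r = 2(0.53) / (1 + 0.53) = 1.060 / 1.530 ≈ 0.693
SEM = 5.700×√(1 − 0.693) ≈ 3.159
Margin = 1.282 × 3.159 ≈ 4.050
Upper bound: 17 + 4.050 = 21.050

21.05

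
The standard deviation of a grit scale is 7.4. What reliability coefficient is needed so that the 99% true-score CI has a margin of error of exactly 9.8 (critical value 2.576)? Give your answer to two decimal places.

0.74

Required SEM = 9.8 / 2.576 ≃ 3.8043
Required reliability = 1 − (SEM/SD)² = 1 − 0.2643 ≃ 0.7357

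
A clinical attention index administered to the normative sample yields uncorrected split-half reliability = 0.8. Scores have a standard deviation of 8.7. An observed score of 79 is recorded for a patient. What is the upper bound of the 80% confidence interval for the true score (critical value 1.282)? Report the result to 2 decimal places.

82.72

Full-length reliability (Spearman-Brown) = 2(0.8)/(1+0.8) ≃ 0.8889
SEM = 8.7000 * √(1 − 0.8889) = 8.7000 * √0.1111 ≃ 8.7000 * 0.3333 ≃ 2.9000
Margin = 1.282 * 2.9000 ≃ 3.7178
Upper bound: 79 + 3.7178 = 82.7178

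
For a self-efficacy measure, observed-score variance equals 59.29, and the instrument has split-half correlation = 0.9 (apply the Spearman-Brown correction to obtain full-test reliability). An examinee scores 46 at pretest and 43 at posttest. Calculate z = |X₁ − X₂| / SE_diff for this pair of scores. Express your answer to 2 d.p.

SD = √59.29 ≈ 7.700
Spearman-Brown: r = 2(0.9) / (1 + 0.9) = 1.800 / 1.900 ≈ 0.947
SEM = 7.700×√(1 − 0.947) ≈ 1.767
SE_diff = SEM × √2 ≈ 1.767 × 1.414 ≈ 2.498
z = |46 − 43| / 2.498 = 3 / 2.498 ≈ 1.201

1.20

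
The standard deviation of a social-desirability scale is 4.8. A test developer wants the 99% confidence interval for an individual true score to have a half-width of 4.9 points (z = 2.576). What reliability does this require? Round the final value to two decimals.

Required SEM = 4.9 / 2.576 ≈ 1.902
Required reliability = 1 − (SEM/SD)² = 1 − 0.157 ≈ 0.843

0.84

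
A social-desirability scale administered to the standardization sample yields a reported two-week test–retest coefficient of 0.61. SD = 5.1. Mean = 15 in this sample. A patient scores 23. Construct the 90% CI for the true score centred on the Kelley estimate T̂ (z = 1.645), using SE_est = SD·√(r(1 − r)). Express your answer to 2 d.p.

T̂ = r·X + (1 − r)·M = 0.6100×23 + 0.3900×15 = 14.0300 + 5.8500 ≈ 19.8800
SE_est = 5.1000×√(0.6100×0.3900) ≈ 2.4875
90% CI: 19.8800 ± 4.0920 ≈ (15.7880, 23.9720)

[15.79, 23.97]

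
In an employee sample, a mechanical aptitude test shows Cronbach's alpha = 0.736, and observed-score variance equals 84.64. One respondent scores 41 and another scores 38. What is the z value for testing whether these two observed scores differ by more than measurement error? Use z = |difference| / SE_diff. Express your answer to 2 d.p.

0.45

σ = 84.64^(1/2) = 9.200
SEM = 9.200·√(1 − 0.736) ≈ 4.727
SE_diff = SEM · √2 ≈ 4.727 · 1.414 ≈ 6.685
z = |41 − 38| / 6.685 = 3 / 6.685 ≈ 0.449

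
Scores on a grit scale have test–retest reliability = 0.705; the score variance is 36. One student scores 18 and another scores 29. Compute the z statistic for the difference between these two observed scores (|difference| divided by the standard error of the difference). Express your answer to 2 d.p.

2.39

σ = 36^(1/2) = 6.000
SEM = 6.000 · √(1 − 0.705) = 6.000 · √0.295 ≈ 6.000 · 0.543 ≈ 3.259
SE_diff = SEM · √2 ≈ 3.259 · 1.414 ≈ 4.609
z = |18 − 29| / 4.609 = 11 / 4.609 ≈ 2.387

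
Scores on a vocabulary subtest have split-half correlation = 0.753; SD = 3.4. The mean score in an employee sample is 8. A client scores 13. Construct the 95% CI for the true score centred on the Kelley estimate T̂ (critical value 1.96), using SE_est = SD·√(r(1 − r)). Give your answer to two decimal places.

r_full = 2·0.753 / (1 + 0.753) ≈ 0.8591
T̂ = r·X + (1 − r)·M = 0.8591×13 + 0.1409×8 = 11.1683 + 1.1272 ≈ 12.2955
SE_est = SD × √(r(1 − r)) = 3.4000 × √0.1210 ≈ 3.4000 × 0.3479 ≈ 1.1829
95% CI: 12.2955 ± 2.3185 ≈ (9.9770, 14.6140)

[9.98, 14.61]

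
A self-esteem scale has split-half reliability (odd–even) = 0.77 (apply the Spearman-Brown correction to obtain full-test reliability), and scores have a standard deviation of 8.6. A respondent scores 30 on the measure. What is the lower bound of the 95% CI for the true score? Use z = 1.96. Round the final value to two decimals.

23.92

Full-length reliability (Spearman-Brown) = 2(0.77)/(1+0.77) ≈ 0.8701
SEM = 8.6000 × √(1 − 0.8701) = 8.6000 × √0.1299 ≈ 8.6000 × 0.3605 ≈ 3.1001
Margin = 1.96 × 3.1001 ≈ 6.0762
Lower limit = 30 − 6.0762 ≈ 23.9238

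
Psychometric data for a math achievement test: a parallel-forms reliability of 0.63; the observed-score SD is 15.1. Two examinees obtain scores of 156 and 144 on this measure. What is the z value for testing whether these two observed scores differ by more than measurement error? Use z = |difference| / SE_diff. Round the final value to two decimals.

0.92

SEM = 15.100*√(1 − 0.630) ≈ 9.185
SE_diff = √2 * SEM ≈ 12.990
z = 12 / 12.990 ≈ 0.924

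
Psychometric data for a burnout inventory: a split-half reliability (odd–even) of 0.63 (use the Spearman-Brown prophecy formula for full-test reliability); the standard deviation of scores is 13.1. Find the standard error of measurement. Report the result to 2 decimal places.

Spearman-Brown: r = 2(0.63) / (1 + 0.63) = 1.2600 / 1.6300 ≈ 0.7730
SEM = 13.1000 · √(1 − 0.7730) = 13.1000 · √0.2270 ≈ 13.1000 · 0.4764 ≈ 6.2413

6.24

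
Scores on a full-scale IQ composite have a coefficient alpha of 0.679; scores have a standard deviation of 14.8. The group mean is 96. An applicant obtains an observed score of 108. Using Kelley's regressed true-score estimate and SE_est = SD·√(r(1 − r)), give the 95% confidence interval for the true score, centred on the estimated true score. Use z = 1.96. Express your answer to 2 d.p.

[90.61, 117.69]

T̂ = r·X + (1 − r)·M = 0.679·108 + 0.321·96 = 73.332 + 30.816 ≃ 104.148
SE_est = 14.800·√[r(1 − r)] ≃ 6.910
CI = 104.148 ± 1.96 · 6.910 → [90.605, 117.691]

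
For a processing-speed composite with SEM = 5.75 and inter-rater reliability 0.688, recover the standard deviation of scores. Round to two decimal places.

10.29

SD = SEM / √(1 − r) = 5.75 / √0.31200 ≈ 5.75 / 0.55857 ≈ 10.29415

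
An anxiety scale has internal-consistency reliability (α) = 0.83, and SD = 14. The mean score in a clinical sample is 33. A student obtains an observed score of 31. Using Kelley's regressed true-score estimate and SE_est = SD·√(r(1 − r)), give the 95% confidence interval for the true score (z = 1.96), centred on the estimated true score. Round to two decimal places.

Estimated true score = 0.830·31 + (1 − 0.830)·33 ≃ 31.340
SE_est = SD · √(r(1 − r)) = 14.000 · √0.141 ≃ 14.000 · 0.376 ≃ 5.259
CI = 31.340 ± 1.96 · 5.259 → [21.033, 41.647]

[21.03, 41.65]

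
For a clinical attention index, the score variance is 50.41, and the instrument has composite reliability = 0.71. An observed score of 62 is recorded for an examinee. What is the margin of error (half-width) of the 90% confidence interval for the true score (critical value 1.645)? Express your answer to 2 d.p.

6.29

SD = √50.41 = 7.100
SEM = 7.100 · √(1 − 0.710) = 7.100 · √0.290 ≈ 7.100 · 0.539 ≈ 3.823
1.645 · SEM ≈ 6.290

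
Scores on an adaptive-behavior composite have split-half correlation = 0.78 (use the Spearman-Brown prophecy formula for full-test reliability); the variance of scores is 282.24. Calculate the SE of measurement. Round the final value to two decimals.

σ = 282.24^(1/2) = 16.80000
r_full = 2·0.78 / (1 + 0.78) ≈ 0.87640
SEM = 16.80000 * √(1 − 0.87640) = 16.80000 * √0.12360 ≈ 16.80000 * 0.35156 ≈ 5.90623

5.91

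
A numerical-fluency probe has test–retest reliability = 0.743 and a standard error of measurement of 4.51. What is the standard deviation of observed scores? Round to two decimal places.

σ = SEM·(1 − r)^(−1/2) ≃ 4.51*1.9726 ≃ 8.8963

8.90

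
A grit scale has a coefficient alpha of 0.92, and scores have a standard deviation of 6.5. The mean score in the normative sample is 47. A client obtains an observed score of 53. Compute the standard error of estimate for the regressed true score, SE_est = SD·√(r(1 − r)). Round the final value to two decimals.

SE_est = 6.50000·√(0.92000·0.08000) ≈ 1.76341

1.76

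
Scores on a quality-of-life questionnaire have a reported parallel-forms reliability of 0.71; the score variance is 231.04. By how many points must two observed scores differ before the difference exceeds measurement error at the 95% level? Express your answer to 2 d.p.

22.69

SD = √231.04 ≈ 15.20000
SEM = 15.20000·√(1 − 0.71000) ≈ 8.18545
SE_diff = √2 · SEM ≈ 11.57598
Minimum reliable difference = 1.96 · SE_diff ≈ 1.96 · 11.57598 ≈ 22.68891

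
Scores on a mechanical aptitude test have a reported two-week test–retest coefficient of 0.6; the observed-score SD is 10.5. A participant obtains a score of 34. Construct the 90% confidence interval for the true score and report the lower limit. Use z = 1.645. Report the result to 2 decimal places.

SEM = 10.50000 × √(1 − 0.60000) = 10.50000 × √0.40000 ≃ 10.50000 × 0.63246 ≃ 6.64078
1.645 × SEM ≃ 10.92409
Lower bound: 34 − 10.92409 = 23.07591

23.08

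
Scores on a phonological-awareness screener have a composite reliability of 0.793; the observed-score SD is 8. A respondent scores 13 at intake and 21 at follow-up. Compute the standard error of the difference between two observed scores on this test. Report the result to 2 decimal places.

SEM = 8.0000·√(1 − 0.7930) ≈ 3.6398
Standard error of the difference = 3.6398·√2 ≈ 5.1474

5.15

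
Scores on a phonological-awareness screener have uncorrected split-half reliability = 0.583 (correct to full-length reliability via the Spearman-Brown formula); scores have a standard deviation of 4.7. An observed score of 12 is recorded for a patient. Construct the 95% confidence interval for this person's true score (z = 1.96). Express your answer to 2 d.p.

Spearman-Brown: r = 2(0.583) / (1 + 0.583) = 1.1660 / 1.5830 ≃ 0.7366
SEM = 4.7000 × √(1 − 0.7366) = 4.7000 × √0.2634 ≃ 4.7000 × 0.5132 ≃ 2.4123
1.96 × SEM ≃ 4.7280
CI = 12 ± 4.7280 → [7.2720, 16.7280]

[7.27, 16.73]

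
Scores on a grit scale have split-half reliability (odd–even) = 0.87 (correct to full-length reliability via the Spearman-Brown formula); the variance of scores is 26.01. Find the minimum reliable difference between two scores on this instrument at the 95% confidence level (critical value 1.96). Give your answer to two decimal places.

σ = 26.01^(1/2) = 5.10000
r_full = 2·0.87 / (1 + 0.87) ≈ 0.93048
SEM = 5.10000 × √(1 − 0.93048) = 5.10000 × √0.06952 ≈ 5.10000 × 0.26366 ≈ 1.34469
SE_diff = SEM × √2 ≈ 1.34469 × 1.41421 ≈ 1.90167
Minimum reliable difference = 1.96 × SE_diff ≈ 1.96 × 1.90167 ≈ 3.72728

3.73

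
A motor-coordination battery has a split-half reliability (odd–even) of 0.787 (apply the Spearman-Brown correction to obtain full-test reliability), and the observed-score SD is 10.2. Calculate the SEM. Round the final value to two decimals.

3.52

Spearman-Brown: r = 2(0.787) / (1 + 0.787) = 1.5740 / 1.7870 ≈ 0.8808
SEM = 10.2000×√(1 − 0.8808) ≈ 3.5215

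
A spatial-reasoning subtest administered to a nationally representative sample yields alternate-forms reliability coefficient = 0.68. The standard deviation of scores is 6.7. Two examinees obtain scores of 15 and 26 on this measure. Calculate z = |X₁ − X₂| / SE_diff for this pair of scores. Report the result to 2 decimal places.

2.05

The standard error of measurement is 6.70000*√(1 − 0.68000) ≃ 6.70000*0.56569 ≃ 3.79009.
SE_diff = SEM * √2 ≃ 3.79009 * 1.41421 ≃ 5.36000
z = |15 − 26| / 5.36000 = 11 / 5.36000 ≃ 2.05224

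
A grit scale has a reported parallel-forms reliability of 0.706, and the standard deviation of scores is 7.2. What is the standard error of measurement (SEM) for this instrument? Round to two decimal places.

SEM = 7.2000×√(1 − 0.7060) ≈ 3.9040

3.90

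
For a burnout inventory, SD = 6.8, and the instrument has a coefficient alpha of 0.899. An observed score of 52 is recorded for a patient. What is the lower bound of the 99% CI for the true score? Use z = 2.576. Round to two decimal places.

SEM = 6.800 · √(1 − 0.899) = 6.800 · √0.101 ≈ 6.800 · 0.318 ≈ 2.161
Margin = 2.576 · 2.161 ≈ 5.567
Lower bound: 52 − 5.567 = 46.433

46.43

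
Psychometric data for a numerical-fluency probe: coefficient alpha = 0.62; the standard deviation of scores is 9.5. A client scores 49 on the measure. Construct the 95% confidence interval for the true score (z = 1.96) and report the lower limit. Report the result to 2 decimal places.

37.52

SEM = 9.5000 × √(1 − 0.6200) = 9.5000 × √0.3800 ≃ 9.5000 × 0.6164 ≃ 5.8562
1.96 × SEM ≃ 11.4781
Lower limit = 49 − 11.4781 ≃ 37.5219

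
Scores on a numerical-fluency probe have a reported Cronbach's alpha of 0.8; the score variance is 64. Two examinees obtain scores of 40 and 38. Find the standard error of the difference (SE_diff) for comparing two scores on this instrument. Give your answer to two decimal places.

SD = √64 = 8.0000
SEM = 8.0000×√(1 − 0.8000) ≈ 3.5777
SE_diff = √2 × SEM ≈ 5.0596

5.06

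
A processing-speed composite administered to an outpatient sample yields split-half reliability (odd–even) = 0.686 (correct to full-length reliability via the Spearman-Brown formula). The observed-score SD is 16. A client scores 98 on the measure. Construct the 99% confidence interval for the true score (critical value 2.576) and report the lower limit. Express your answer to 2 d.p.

Spearman-Brown: r = 2(0.686) / (1 + 0.686) = 1.3720 / 1.6860 ≈ 0.8138
SEM = 16.0000 × √(1 − 0.8138) = 16.0000 × √0.1862 ≈ 16.0000 × 0.4316 ≈ 6.9049
2.576 × SEM ≈ 17.7870
Lower limit = 98 − 17.7870 ≈ 80.2130

80.21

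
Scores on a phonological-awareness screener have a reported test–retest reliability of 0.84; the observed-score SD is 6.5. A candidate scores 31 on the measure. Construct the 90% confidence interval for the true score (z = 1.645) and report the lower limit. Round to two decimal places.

SEM = 6.500 * √(1 − 0.840) = 6.500 * √0.160 ≈ 6.500 * 0.400 ≈ 2.600
Half-width = 1.645*2.600 ≈ 4.277
Lower limit = 31 − 4.277 ≈ 26.723

26.72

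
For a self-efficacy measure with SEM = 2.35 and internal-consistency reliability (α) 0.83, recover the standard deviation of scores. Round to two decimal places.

5.70

σ = SEM·(1 − r)^(−1/2) ≈ 2.35*2.4254 ≈ 5.6996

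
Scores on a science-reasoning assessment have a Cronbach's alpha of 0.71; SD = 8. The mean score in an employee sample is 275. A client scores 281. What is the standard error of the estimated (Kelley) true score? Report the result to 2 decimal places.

SE_est = SD · √(r(1 − r)) = 8.0000 · √0.2059 ≈ 8.0000 · 0.4538 ≈ 3.6301

3.63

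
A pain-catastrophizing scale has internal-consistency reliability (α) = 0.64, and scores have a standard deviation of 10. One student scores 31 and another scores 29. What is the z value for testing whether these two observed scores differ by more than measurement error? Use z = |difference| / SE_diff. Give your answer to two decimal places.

0.24

The standard error of measurement is 10.0000×√(1 − 0.6400) ≃ 10.0000×0.6000 ≃ 6.0000.
Standard error of the difference = 6.0000·√2 ≃ 8.4853
z = 2 / 8.4853 ≃ 0.2357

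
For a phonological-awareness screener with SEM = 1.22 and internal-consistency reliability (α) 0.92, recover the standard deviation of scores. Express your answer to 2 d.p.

SD = 1.22 / √(1 − 0.92) ≈ 4.31335

4.31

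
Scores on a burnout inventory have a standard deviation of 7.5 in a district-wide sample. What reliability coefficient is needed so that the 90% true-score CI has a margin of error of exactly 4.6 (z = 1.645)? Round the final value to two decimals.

0.86

Required SEM = 4.6 / 1.645 ≈ 2.796
r = 1 − (2.796/7.5)² ≈ 1 − 0.139 ≈ 0.861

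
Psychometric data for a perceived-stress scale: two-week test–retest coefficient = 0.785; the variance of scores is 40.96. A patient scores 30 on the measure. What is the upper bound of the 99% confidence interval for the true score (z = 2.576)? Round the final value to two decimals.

SD = √40.96 = 6.400
SEM = 6.400 * √(1 − 0.785) = 6.400 * √0.215 ≃ 6.400 * 0.464 ≃ 2.968
Margin = 2.576 * 2.968 ≃ 7.644
Upper bound: 30 + 7.644 = 37.644

37.64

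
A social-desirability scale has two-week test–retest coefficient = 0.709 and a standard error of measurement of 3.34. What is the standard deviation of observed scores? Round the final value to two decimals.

SD = SEM / √(1 − r) = 3.34 / √0.2910 ≈ 3.34 / 0.5394 ≈ 6.1916

6.19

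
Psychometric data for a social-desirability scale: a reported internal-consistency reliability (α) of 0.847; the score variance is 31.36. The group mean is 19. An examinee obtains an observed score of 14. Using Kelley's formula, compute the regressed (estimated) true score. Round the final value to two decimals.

14.77

T̂ = r·X + (1 − r)·M = 0.8470·14 + 0.1530·19 = 11.8580 + 2.9070 ≈ 14.7650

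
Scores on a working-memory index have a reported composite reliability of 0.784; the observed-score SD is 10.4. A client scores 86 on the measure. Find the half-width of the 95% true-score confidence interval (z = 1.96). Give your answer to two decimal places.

SEM = 10.400 × √(1 − 0.784) = 10.400 × √0.216 ≈ 10.400 × 0.465 ≈ 4.833
Margin = 1.96 × 4.833 ≈ 9.474

9.47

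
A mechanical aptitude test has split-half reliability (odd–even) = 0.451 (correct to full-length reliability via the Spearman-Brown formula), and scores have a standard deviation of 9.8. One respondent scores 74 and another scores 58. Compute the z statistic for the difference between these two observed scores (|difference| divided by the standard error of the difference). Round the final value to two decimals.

Full-length reliability (Spearman-Brown) = 2(0.451)/(1+0.451) ≈ 0.62164
The standard error of measurement is 9.80000×√(1 − 0.62164) ≈ 9.80000×0.61511 ≈ 6.02807.
SE_diff = √2 × SEM ≈ 8.52498
z = 16 / 8.52498 ≈ 1.87684

1.88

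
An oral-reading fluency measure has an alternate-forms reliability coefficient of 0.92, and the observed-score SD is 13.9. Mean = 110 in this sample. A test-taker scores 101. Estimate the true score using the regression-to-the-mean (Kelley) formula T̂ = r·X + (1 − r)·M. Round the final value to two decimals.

101.72

T̂ = r·X + (1 − r)·M = 0.92000*101 + 0.08000*110 = 92.92000 + 8.80000 ≈ 101.72000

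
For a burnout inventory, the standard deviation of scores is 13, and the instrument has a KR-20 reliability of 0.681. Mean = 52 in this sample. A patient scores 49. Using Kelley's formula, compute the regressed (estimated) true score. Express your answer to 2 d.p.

49.96

T̂ = 0.681(49) + 0.319(52) ≃ 49.957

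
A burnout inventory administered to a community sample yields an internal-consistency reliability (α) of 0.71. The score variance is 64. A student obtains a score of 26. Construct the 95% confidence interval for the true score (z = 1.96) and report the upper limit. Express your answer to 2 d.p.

34.44

SD = √64 = 8.00000
The standard error of measurement is 8.00000×√(1 − 0.71000) ≈ 8.00000×0.53852 ≈ 4.30813.
1.96 × SEM ≈ 8.44394
Upper bound: 26 + 8.44394 = 34.44394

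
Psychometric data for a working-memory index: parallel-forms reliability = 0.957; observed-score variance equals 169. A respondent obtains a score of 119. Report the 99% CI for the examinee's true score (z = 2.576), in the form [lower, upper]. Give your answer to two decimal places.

[112.06, 125.94]

SD = √169 = 13.000
SEM = 13.000 · √(1 − 0.957) = 13.000 · √0.043 ≃ 13.000 · 0.207 ≃ 2.696
Margin = 2.576 · 2.696 ≃ 6.944
Interval: (112.056, 125.944)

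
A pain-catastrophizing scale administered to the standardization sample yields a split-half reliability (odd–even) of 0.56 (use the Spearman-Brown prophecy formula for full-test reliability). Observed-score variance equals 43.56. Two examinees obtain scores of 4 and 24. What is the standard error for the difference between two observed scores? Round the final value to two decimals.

SD = √43.56 = 6.600
Full-length reliability (Spearman-Brown) = 2(0.56)/(1+0.56) ≈ 0.718
The standard error of measurement is 6.600×√(1 − 0.718) ≈ 6.600×0.531 ≈ 3.505.
Standard error of the difference = 3.505·√2 ≈ 4.957

4.96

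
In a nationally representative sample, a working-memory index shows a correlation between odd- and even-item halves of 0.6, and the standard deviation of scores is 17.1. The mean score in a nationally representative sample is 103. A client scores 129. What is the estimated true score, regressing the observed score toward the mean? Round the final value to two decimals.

r_full = 2·0.6 / (1 + 0.6) ≃ 0.750
T̂ = 0.750(129) + 0.250(103) ≃ 122.500

122.50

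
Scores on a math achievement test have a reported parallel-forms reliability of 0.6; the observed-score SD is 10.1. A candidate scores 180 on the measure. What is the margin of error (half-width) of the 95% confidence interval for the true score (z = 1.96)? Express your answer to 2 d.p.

12.52

SEM = 10.1000×√(1 − 0.6000) ≈ 6.3878
Half-width = 1.96×6.3878 ≈ 12.5201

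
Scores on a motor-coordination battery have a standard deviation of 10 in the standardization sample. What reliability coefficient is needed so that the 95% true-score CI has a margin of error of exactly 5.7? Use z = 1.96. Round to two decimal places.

SEM needed = half-width / z = 5.7/1.96 ≈ 2.9082
r = 1 − (SEM / SD)² = 1 − (2.9082 / 10)² ≈ 1 − 0.0846 ≈ 0.9154

0.92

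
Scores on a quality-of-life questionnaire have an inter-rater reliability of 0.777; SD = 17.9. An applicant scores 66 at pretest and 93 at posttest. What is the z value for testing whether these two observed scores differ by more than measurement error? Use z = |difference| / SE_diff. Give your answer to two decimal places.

2.26

The standard error of measurement is 17.90000·√(1 − 0.77700) ≈ 17.90000·0.47223 ≈ 8.45289.
Standard error of the difference = 8.45289·√2 ≈ 11.95420
z = 27 / 11.95420 ≈ 2.25862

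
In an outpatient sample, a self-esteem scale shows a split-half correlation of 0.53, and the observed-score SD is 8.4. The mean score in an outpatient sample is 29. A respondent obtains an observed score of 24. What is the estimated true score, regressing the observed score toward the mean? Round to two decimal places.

r_full = 2·0.53 / (1 + 0.53) ≈ 0.693
T̂ = r·X + (1 − r)·M = 0.693×24 + 0.307×29 ≈ 16.627 + 8.908 ≈ 25.536

25.54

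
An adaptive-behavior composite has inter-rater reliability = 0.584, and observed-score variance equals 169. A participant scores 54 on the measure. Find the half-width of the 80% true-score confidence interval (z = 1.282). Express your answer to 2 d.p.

SD = √169 = 13.0000
SEM = 13.0000*√(1 − 0.5840) ≈ 8.3847
Half-width = 1.282*8.3847 ≈ 10.7492

10.75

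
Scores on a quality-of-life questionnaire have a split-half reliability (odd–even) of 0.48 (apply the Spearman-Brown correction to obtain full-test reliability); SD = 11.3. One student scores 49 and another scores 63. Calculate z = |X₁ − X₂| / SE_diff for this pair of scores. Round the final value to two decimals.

1.48

Full-length reliability (Spearman-Brown) = 2(0.48)/(1+0.48) ≃ 0.6486
SEM = 11.3000·√(1 − 0.6486) ≃ 6.6981
Standard error of the difference = 6.6981·√2 ≃ 9.4725
z = |49 − 63| / 9.4725 = 14 / 9.4725 ≃ 1.4780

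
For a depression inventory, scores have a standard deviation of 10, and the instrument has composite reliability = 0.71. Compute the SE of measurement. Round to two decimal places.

SEM = 10.000 * √(1 − 0.710) = 10.000 * √0.290 ≈ 10.000 * 0.539 ≈ 5.385

5.39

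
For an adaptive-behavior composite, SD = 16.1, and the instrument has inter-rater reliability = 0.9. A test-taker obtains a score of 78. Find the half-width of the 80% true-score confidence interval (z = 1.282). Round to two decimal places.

6.53

The standard error of measurement is 16.10000×√(1 − 0.90000) ≈ 16.10000×0.31623 ≈ 5.09127.
1.282 × SEM ≈ 6.52700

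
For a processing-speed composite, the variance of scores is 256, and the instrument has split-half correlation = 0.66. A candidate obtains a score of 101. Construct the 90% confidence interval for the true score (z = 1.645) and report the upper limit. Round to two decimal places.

σ = 256^(1/2) = 16.0000
r_full = 2·0.66 / (1 + 0.66) ≈ 0.7952
The standard error of measurement is 16.0000×√(1 − 0.7952) ≈ 16.0000×0.4526 ≈ 7.2411.
Margin = 1.645 × 7.2411 ≈ 11.9116
Upper bound: 101 + 11.9116 = 112.9116

112.91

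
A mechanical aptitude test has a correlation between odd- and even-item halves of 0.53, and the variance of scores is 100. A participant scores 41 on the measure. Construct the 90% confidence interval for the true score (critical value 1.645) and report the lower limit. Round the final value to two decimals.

SD = √100 = 10.0000
r_full = 2·0.53 / (1 + 0.53) ≈ 0.6928
SEM = 10.0000 × √(1 − 0.6928) = 10.0000 × √0.3072 ≈ 10.0000 × 0.5542 ≈ 5.5425
Margin = 1.645 × 5.5425 ≈ 9.1174
Lower bound: 41 − 9.1174 = 31.8826

31.88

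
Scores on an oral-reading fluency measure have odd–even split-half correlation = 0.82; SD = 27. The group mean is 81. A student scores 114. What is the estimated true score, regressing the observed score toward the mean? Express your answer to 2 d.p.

Spearman-Brown: r = 2(0.82) / (1 + 0.82) = 1.64000 / 1.82000 ≈ 0.90110
T̂ = r·X + (1 − r)·M = 0.90110*114 + 0.09890*81 ≈ 102.72527 + 8.01099 ≈ 110.73626

110.74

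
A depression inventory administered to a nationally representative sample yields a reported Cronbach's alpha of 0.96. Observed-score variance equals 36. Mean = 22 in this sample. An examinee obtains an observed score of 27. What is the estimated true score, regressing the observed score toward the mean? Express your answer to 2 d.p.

Estimated true score = 0.96000*27 + (1 − 0.96000)*22 ≈ 26.80000

26.80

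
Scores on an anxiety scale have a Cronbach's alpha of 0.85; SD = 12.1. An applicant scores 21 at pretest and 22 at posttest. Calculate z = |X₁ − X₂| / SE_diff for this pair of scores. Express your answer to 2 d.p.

0.15

SEM = 12.1000×√(1 − 0.8500) ≈ 4.6863
SE_diff = √2 × SEM ≈ 6.6274
z = 1 / 6.6274 ≈ 0.1509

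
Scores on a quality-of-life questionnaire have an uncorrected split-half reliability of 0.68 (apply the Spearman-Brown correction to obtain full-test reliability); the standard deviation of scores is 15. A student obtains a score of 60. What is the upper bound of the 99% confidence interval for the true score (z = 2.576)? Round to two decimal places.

r_full = 2·0.68 / (1 + 0.68) ≈ 0.8095
SEM = 15.0000 * √(1 − 0.8095) = 15.0000 * √0.1905 ≈ 15.0000 * 0.4364 ≈ 6.5465
Margin = 2.576 * 6.5465 ≈ 16.8639
Upper limit = 60 + 16.8639 ≈ 76.8639

76.86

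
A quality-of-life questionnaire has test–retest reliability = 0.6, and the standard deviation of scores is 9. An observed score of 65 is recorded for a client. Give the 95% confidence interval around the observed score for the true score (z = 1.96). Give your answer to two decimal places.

[53.84, 76.16]

The standard error of measurement is 9.0000*√(1 − 0.6000) ≈ 9.0000*0.6325 ≈ 5.6921.
Margin = 1.96 * 5.6921 ≈ 11.1565
CI = 65 ± 11.1565 → [53.8435, 76.1565]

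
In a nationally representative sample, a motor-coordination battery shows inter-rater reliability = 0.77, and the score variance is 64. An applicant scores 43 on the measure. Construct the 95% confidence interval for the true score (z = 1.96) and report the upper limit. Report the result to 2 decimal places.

σ = 64^(1/2) = 8.000
SEM = 8.000 * √(1 − 0.770) = 8.000 * √0.230 ≈ 8.000 * 0.480 ≈ 3.837
Margin = 1.96 * 3.837 ≈ 7.520
Upper bound: 43 + 7.520 = 50.520

50.52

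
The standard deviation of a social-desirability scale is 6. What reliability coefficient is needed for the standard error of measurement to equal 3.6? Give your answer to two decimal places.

r = 1 − (3.600/6)² ≈ 1 − 0.360 ≈ 0.640

0.64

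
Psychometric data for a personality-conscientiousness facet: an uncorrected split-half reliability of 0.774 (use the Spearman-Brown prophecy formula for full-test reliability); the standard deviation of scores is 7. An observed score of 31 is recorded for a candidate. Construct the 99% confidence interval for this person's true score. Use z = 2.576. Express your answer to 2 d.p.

Spearman-Brown: r = 2(0.774) / (1 + 0.774) = 1.5480 / 1.7740 ≈ 0.8726
SEM = 7.0000 × √(1 − 0.8726) = 7.0000 × √0.1274 ≈ 7.0000 × 0.3569 ≈ 2.4985
Half-width = 2.576×2.4985 ≈ 6.4361
Interval: (24.5639, 37.4361)

[24.56, 37.44]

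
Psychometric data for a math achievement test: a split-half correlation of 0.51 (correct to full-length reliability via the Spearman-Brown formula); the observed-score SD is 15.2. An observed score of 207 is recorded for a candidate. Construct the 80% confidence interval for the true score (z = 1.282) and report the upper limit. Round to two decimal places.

Full-length reliability (Spearman-Brown) = 2(0.51)/(1+0.51) ≈ 0.6755
SEM = 15.2000*√(1 − 0.6755) ≈ 8.6587
Margin = 1.282 * 8.6587 ≈ 11.1005
Upper bound: 207 + 11.1005 = 218.1005

218.10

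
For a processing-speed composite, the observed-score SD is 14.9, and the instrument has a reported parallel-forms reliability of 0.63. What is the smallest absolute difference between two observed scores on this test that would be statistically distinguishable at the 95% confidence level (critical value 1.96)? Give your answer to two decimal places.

SEM = 14.900 * √(1 − 0.630) = 14.900 * √0.370 ≈ 14.900 * 0.608 ≈ 9.063
SE_diff = √2 * SEM ≈ 12.817
Minimum reliable difference = 1.96 * SE_diff ≈ 1.96 * 12.817 ≈ 25.122

25.12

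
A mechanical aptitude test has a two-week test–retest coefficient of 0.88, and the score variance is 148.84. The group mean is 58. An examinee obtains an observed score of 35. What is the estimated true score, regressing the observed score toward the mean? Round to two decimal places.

T̂ = r·X + (1 − r)·M = 0.88000×35 + 0.12000×58 = 30.80000 + 6.96000 ≈ 37.76000

37.76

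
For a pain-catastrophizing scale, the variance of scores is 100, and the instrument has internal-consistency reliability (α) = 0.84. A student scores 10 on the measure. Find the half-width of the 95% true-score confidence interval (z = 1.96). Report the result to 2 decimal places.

SD = √100 ≃ 10.000
The standard error of measurement is 10.000·√(1 − 0.840) ≃ 10.000·0.400 ≃ 4.000.
Half-width = 1.96·4.000 ≃ 7.840

7.84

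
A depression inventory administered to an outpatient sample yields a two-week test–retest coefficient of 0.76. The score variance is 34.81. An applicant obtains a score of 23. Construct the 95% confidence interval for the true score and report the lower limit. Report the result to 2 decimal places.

SD = √34.81 = 5.9000
SEM = 5.9000 × √(1 − 0.7600) = 5.9000 × √0.2400 ≈ 5.9000 × 0.4899 ≈ 2.8904
1.96 × SEM ≈ 5.6652
Lower limit = 23 − 5.6652 ≈ 17.3348

17.33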